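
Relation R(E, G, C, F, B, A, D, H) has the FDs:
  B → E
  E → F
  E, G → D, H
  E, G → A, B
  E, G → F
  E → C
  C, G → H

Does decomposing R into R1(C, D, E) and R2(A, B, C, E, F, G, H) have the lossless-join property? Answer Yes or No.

Common attributes: {C, E}; their closure is {C, E, F}.
Neither R1 nor R2 is contained in that closure, so the decomposition is lossy.

No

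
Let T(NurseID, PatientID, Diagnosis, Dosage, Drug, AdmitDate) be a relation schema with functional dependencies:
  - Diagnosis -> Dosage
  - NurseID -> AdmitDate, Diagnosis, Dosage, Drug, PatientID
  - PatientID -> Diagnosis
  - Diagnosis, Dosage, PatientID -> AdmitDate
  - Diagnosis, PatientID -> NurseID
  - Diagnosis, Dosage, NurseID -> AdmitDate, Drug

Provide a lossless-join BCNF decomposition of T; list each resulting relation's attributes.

Candidate keys of the original relation: {NurseID}, {PatientID}.
Within {AdmitDate, Diagnosis, Dosage, Drug, NurseID, PatientID}: {Diagnosis}⁺ ∩ {AdmitDate, Diagnosis, Dosage, Drug, NurseID, PatientID} = {Diagnosis, Dosage}, not the whole set, so Diagnosis -> Dosage violates BCNF; decompose into {Diagnosis, Dosage} and {AdmitDate, Diagnosis, Drug, NurseID, PatientID}.
{Diagnosis, Dosage} is in BCNF.
{AdmitDate, Diagnosis, Drug, NurseID, PatientID} is in BCNF.

{AdmitDate, Diagnosis, Drug, NurseID, PatientID}; {Diagnosis, Dosage}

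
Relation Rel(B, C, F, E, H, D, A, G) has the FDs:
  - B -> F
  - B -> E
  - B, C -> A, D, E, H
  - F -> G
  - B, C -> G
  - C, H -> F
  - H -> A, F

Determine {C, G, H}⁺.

Start with {C, G, H}.
C, H -> F applies; add {F} → now {C, F, G, H}.
H -> A, F applies; add {A} → now {A, C, F, G, H}.
No further FD applies.

{A, C, F, G, H}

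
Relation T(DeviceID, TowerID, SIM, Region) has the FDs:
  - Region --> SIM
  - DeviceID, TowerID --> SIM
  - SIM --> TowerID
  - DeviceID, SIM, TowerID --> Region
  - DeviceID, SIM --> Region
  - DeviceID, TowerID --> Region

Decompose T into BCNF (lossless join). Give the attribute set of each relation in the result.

Candidate keys of the original relation: {DeviceID, Region}, {DeviceID, SIM}, {DeviceID, TowerID}.
Within {DeviceID, Region, SIM, TowerID}: {Region}⁺ ∩ {DeviceID, Region, SIM, TowerID} = {Region, SIM, TowerID}, not the whole set, so Region --> SIM, TowerID violates BCNF; decompose into {Region, SIM, TowerID} and {DeviceID, Region}.
Within {Region, SIM, TowerID}: {SIM}⁺ ∩ {Region, SIM, TowerID} = {SIM, TowerID}, not the whole set, so SIM --> TowerID violates BCNF; decompose into {SIM, TowerID} and {Region, SIM}.
{SIM, TowerID} is in BCNF.
{Region, SIM} is in BCNF.
{DeviceID, Region} is in BCNF.

{DeviceID, Region}; {Region, SIM}; {SIM, TowerID}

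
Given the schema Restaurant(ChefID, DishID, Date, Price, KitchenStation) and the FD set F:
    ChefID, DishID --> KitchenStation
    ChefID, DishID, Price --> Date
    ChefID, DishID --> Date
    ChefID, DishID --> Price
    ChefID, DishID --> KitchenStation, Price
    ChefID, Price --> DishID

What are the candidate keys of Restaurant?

{ChefID, DishID}, {ChefID, Price}

No FD produces {ChefID}, so it must be in every candidate key.
Closure of {ChefID, DishID} is {ChefID, Date, DishID, KitchenStation, Price}, the whole schema; {ChefID, DishID} is a candidate key.
Closure of {ChefID, Price} is {ChefID, Date, DishID, KitchenStation, Price}, the whole schema; {ChefID, Price} is a candidate key.
No proper subset of any of these is a key, and no other minimal superkey exists.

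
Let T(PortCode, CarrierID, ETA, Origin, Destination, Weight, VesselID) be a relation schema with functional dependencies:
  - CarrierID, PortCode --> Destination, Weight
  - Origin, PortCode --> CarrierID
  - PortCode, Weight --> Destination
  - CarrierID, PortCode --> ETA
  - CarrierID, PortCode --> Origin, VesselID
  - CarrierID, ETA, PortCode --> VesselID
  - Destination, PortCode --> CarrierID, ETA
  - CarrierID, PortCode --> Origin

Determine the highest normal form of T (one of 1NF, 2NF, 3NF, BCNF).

Candidate keys: {CarrierID, PortCode}, {Destination, PortCode}, {Origin, PortCode}, {PortCode, Weight}. Prime attributes: {CarrierID, Destination, Origin, PortCode, Weight}.
The left-hand side of every FD is a superkey, so BCNF is satisfied.

BCNF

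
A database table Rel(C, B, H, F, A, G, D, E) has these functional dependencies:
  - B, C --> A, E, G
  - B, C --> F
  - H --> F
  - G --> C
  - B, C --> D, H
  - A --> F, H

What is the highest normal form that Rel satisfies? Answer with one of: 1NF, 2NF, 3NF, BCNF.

2NF

Candidate keys: {B, C}, {B, G}. Prime attributes: {B, C, G}.
H --> F breaks BCNF: {H}⁺ = {F, H}, so {H} is not a superkey.
H --> F determines the non-prime attribute {F} from a non-superkey — 3NF is violated.
No non-prime attribute depends on a proper subset of any candidate key, so 2NF holds.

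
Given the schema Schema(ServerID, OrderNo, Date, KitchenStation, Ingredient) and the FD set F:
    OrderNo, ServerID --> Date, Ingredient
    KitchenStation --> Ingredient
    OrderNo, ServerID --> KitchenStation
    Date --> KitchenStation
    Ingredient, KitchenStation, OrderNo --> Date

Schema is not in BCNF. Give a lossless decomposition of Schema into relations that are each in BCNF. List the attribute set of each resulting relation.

Candidate key of the original relation: {OrderNo, ServerID}.
Within {Date, Ingredient, KitchenStation, OrderNo, ServerID}: {KitchenStation}⁺ ∩ {Date, Ingredient, KitchenStation, OrderNo, ServerID} = {Ingredient, KitchenStation}, not the whole set, so KitchenStation --> Ingredient violates BCNF; decompose into {Ingredient, KitchenStation} and {Date, KitchenStation, OrderNo, ServerID}.
{Ingredient, KitchenStation} has no BCNF violation.
Within {Date, KitchenStation, OrderNo, ServerID}: {Date}⁺ ∩ {Date, KitchenStation, OrderNo, ServerID} = {Date, KitchenStation}, not the whole set, so Date --> KitchenStation violates BCNF; decompose into {Date, KitchenStation} and {Date, OrderNo, ServerID}.
{Date, KitchenStation} has no BCNF violation.
{Date, OrderNo, ServerID} has no BCNF violation.

{Date, KitchenStation}; {Date, OrderNo, ServerID}; {Ingredient, KitchenStation}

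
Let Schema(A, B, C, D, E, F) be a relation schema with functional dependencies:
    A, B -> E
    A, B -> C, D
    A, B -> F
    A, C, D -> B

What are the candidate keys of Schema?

{A, B}, {A, C, D}

{A} never appears on the right of any FD, so every key must include it.
{A, B}⁺ = {A, B, C, D, E, F} — all of the relation — so {A, B} is a candidate key.
{A, C, D}⁺ = {A, B, C, D, E, F} — all of the relation — so {A, C, D} is a candidate key.
Any other superkey properly contains one of these, so there are no further candidate keys.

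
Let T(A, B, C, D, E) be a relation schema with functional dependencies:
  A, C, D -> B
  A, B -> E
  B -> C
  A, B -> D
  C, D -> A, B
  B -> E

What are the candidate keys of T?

{A, B} is a candidate key since {A, B}⁺ = {A, B, C, D, E} covers every attribute.
{B, D} is a candidate key since {B, D}⁺ = {A, B, C, D, E} covers every attribute.
{C, D} is a candidate key since {C, D}⁺ = {A, B, C, D, E} covers every attribute.
No proper subset of any of these is a key, and no other minimal superkey exists.

{A, B}, {B, D}, {C, D}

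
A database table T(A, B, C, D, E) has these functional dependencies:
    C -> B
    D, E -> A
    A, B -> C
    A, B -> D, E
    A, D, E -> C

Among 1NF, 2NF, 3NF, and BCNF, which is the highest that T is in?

Candidate keys: {A, B}, {A, C}, {D, E}. Prime attributes: {A, B, C, D, E}.
C -> B: {C}⁺ = {B, C}, which is not all of the attributes, so the left side is not a superkey — BCNF is violated.
Since {B} ⊆ prime attributes and every other non-superkey FD also has a prime right side, the schema is in 3NF.

3NF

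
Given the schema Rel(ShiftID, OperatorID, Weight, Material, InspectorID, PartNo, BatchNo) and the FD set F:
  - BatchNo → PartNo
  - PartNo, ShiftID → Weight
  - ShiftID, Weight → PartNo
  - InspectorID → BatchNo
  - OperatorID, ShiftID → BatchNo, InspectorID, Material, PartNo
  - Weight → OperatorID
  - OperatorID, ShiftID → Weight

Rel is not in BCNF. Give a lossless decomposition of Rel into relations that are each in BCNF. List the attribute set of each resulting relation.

{BatchNo, InspectorID}; {BatchNo, PartNo}; {InspectorID, Material, ShiftID, Weight}; {OperatorID, Weight}

Candidate keys of the original relation: {BatchNo, ShiftID}, {InspectorID, ShiftID}, {OperatorID, ShiftID}, {PartNo, ShiftID}, {ShiftID, Weight}.
{BatchNo, InspectorID, Material, OperatorID, PartNo, ShiftID, Weight}: {BatchNo} determines {BatchNo, PartNo} here but is not a superkey — split on BatchNo → PartNo, giving {BatchNo, PartNo} and {BatchNo, InspectorID, Material, OperatorID, ShiftID, Weight}.
{BatchNo, PartNo}: every determinant is a superkey — BCNF.
{BatchNo, InspectorID, Material, OperatorID, ShiftID, Weight}: {InspectorID} determines {BatchNo, InspectorID} here but is not a superkey — split on InspectorID → BatchNo, giving {BatchNo, InspectorID} and {InspectorID, Material, OperatorID, ShiftID, Weight}.
{BatchNo, InspectorID}: every determinant is a superkey — BCNF.
{InspectorID, Material, OperatorID, ShiftID, Weight}: {Weight} determines {OperatorID, Weight} here but is not a superkey — split on Weight → OperatorID, giving {OperatorID, Weight} and {InspectorID, Material, ShiftID, Weight}.
{OperatorID, Weight}: every determinant is a superkey — BCNF.
{InspectorID, Material, ShiftID, Weight}: every determinant is a superkey — BCNF.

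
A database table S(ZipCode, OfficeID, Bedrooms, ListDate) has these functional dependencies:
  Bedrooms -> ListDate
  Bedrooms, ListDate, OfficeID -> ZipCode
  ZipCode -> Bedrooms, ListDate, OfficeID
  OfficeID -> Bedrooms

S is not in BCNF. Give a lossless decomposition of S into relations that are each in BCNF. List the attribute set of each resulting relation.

Candidate keys of the original relation: {OfficeID}, {ZipCode}.
Within {Bedrooms, ListDate, OfficeID, ZipCode}: {Bedrooms}⁺ ∩ {Bedrooms, ListDate, OfficeID, ZipCode} = {Bedrooms, ListDate}, not the whole set, so Bedrooms -> ListDate violates BCNF; decompose into {Bedrooms, ListDate} and {Bedrooms, OfficeID, ZipCode}.
{Bedrooms, ListDate} has no BCNF violation.
{Bedrooms, OfficeID, ZipCode} has no BCNF violation.

{Bedrooms, ListDate}; {Bedrooms, OfficeID, ZipCode}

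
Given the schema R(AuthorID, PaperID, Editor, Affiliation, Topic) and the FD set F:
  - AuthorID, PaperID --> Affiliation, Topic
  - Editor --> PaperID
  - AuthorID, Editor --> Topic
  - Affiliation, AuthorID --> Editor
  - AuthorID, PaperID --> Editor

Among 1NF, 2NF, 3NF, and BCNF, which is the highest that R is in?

3NF

Candidate keys: {Affiliation, AuthorID}, {AuthorID, Editor}, {AuthorID, PaperID}. Prime attributes: {Affiliation, AuthorID, Editor, PaperID}.
For Editor --> PaperID we have {Editor}⁺ = {Editor, PaperID}; {Editor} is not a superkey, so BCNF fails.
But every attribute on its right side ({PaperID}) is prime, and the same holds for every other non-superkey FD, so 3NF still holds.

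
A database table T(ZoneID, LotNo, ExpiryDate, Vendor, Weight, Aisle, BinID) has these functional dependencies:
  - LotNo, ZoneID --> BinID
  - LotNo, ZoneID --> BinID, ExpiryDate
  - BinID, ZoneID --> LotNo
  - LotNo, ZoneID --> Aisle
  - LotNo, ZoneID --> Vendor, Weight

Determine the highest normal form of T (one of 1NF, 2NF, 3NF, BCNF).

Candidate keys: {BinID, ZoneID}, {LotNo, ZoneID}. Prime attributes: {BinID, LotNo, ZoneID}.
The left-hand side of every FD is a superkey, so BCNF is satisfied.

BCNF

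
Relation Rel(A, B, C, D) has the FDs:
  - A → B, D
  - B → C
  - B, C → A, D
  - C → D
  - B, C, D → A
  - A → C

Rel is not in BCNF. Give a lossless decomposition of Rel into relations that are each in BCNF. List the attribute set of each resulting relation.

{A, B, C}; {C, D}

Candidate keys of the original relation: {A}, {B}.
{A, B, C, D}: {C} determines {C, D} here but is not a superkey — split on C → D, giving {C, D} and {A, B, C}.
{C, D} has no BCNF violation.
{A, B, C} has no BCNF violation.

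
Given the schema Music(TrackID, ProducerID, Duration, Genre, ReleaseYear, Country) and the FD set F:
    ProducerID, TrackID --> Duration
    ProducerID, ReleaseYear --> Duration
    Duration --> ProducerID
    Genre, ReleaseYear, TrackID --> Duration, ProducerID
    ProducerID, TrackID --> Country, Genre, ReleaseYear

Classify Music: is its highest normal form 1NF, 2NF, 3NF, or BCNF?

Candidate keys: {Duration, TrackID}, {Genre, ReleaseYear, TrackID}, {ProducerID, TrackID}. Prime attributes: {Duration, Genre, ProducerID, ReleaseYear, TrackID}.
For ProducerID, ReleaseYear --> Duration we have {ProducerID, ReleaseYear}⁺ = {Duration, ProducerID, ReleaseYear}; {ProducerID, ReleaseYear} is not a superkey, so BCNF fails.
Since {Duration} ⊆ prime attributes and every other non-superkey FD also has a prime right side, the schema is in 3NF.

3NF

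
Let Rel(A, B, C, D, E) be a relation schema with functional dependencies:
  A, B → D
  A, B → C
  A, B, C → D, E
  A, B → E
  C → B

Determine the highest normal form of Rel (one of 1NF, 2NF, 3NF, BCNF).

Candidate keys: {A, B}, {A, C}. Prime attributes: {A, B, C}.
C → B breaks BCNF: {C}⁺ = {B, C}, so {C} is not a superkey.
Its right-hand attributes {B} are all prime, as are those of every other non-superkey FD — the relation is in 3NF.

3NF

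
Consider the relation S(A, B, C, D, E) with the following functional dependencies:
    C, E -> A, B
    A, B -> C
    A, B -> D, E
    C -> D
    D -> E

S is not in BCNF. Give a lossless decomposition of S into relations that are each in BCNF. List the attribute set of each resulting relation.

Candidate keys of the original relation: {A, B}, {C}.
In {A, B, C, D, E}, {D} is not a superkey ({D}⁺ restricted to this set is {D, E}), so split on D -> E into {D, E} and {A, B, C, D}.
{D, E}: every determinant is a superkey — BCNF.
{A, B, C, D}: every determinant is a superkey — BCNF.

{A, B, C, D}; {D, E}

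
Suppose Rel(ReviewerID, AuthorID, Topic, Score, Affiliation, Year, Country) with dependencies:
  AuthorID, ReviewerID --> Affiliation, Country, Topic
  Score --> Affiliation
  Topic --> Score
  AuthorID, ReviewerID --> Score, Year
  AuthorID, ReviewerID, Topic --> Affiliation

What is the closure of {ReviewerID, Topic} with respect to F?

{Affiliation, ReviewerID, Score, Topic}

Start with {ReviewerID, Topic}.
Topic --> Score applies; add {Score} → now {ReviewerID, Score, Topic}.
Score --> Affiliation applies; add {Affiliation} → now {Affiliation, ReviewerID, Score, Topic}.
No further FD applies.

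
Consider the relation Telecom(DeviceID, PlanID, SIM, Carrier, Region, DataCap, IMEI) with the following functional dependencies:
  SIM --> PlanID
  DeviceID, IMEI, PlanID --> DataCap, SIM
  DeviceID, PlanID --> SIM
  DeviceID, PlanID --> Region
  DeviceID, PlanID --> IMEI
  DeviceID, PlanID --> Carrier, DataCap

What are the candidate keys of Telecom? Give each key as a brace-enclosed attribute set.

No FD produces {DeviceID}, so it must be in every candidate key.
{DeviceID, PlanID} is a candidate key since {DeviceID, PlanID}⁺ = {Carrier, DataCap, DeviceID, IMEI, PlanID, Region, SIM} covers every attribute.
{DeviceID, SIM} is a candidate key since {DeviceID, SIM}⁺ = {Carrier, DataCap, DeviceID, IMEI, PlanID, Region, SIM} covers every attribute.
These are minimal and exhaustive — every other superkey contains one of them.

{DeviceID, PlanID}, {DeviceID, SIM}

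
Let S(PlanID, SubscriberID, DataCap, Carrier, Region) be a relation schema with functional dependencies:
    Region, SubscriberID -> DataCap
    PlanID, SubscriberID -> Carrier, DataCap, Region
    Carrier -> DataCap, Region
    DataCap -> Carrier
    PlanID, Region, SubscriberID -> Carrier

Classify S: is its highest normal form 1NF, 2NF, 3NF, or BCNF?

Candidate key: {PlanID, SubscriberID}. Prime attributes: {PlanID, SubscriberID}.
Region, SubscriberID -> DataCap breaks BCNF: {Region, SubscriberID}⁺ = {Carrier, DataCap, Region, SubscriberID}, so {Region, SubscriberID} is not a superkey.
Region, SubscriberID -> DataCap determines the non-prime attribute {DataCap} from a non-superkey — 3NF is violated.
Checking every proper subset of each key, none determines a non-prime attribute — 2NF is satisfied.

2NF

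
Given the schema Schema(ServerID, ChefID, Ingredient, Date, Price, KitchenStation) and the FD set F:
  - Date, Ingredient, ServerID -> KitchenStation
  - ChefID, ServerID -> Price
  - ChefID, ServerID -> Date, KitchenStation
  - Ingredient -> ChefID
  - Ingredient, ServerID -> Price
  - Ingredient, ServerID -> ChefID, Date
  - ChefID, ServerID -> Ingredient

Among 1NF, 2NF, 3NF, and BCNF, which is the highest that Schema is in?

Candidate keys: {ChefID, ServerID}, {Ingredient, ServerID}. Prime attributes: {ChefID, Ingredient, ServerID}.
Ingredient -> ChefID breaks BCNF: {Ingredient}⁺ = {ChefID, Ingredient}, so {Ingredient} is not a superkey.
Its right-hand attributes {ChefID} are all prime, as are those of every other non-superkey FD — the relation is in 3NF.

3NF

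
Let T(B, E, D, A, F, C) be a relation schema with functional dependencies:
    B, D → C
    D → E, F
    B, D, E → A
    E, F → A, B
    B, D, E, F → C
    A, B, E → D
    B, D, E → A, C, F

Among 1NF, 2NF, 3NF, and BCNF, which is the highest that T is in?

Candidate keys: {A, B, E}, {D}, {E, F}. Prime attributes: {A, B, D, E, F}.
Every FD has a superkey on the left, so the relation is in BCNF.

BCNF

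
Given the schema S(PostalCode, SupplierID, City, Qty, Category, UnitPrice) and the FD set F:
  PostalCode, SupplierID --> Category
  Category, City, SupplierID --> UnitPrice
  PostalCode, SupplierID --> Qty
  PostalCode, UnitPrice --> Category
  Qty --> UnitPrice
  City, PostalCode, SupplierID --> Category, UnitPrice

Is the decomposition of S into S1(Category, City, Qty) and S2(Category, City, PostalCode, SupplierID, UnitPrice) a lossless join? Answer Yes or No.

S1 ∩ S2 = {Category, City}; its closure under F is {Category, City}.
The closure covers neither S1 nor S2 entirely; the join is not lossless.

No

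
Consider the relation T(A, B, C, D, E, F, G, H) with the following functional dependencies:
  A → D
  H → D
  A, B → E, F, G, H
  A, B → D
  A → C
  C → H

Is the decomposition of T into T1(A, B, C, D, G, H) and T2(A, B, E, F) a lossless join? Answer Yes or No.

Yes

Common attributes: {A, B}; their closure is {A, B, C, D, E, F, G, H}.
This includes all of T1, so the common attributes are a superkey of T1 — the join is lossless.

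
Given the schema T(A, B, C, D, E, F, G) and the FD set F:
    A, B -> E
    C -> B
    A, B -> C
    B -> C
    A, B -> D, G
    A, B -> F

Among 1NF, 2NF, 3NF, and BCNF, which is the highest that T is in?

Candidate keys: {A, B}, {A, C}. Prime attributes: {A, B, C}.
C -> B breaks BCNF: {C}⁺ = {B, C}, so {C} is not a superkey.
But every attribute on its right side ({B}) is prime, and the same holds for every other non-superkey FD, so 3NF still holds.

3NF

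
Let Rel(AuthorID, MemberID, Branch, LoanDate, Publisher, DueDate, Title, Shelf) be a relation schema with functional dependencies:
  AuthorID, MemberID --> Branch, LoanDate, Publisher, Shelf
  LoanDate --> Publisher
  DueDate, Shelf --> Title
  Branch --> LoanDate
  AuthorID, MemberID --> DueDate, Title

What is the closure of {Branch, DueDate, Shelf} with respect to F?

{Branch, DueDate, LoanDate, Publisher, Shelf, Title}

Start with {Branch, DueDate, Shelf}.
DueDate, Shelf --> Title applies; add {Title} → now {Branch, DueDate, Shelf, Title}.
Branch --> LoanDate applies; add {LoanDate} → now {Branch, DueDate, LoanDate, Shelf, Title}.
LoanDate --> Publisher applies; add {Publisher} → now {Branch, DueDate, LoanDate, Publisher, Shelf, Title}.
No further FD applies.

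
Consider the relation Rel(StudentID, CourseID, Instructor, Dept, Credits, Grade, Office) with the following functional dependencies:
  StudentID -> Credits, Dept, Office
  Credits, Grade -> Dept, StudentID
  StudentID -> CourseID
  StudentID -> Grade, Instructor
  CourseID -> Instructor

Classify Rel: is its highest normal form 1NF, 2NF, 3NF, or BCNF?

Candidate keys: {Credits, Grade}, {StudentID}. Prime attributes: {Credits, Grade, StudentID}.
For CourseID -> Instructor we have {CourseID}⁺ = {CourseID, Instructor}; {CourseID} is not a superkey, so BCNF fails.
Because {Instructor} is non-prime and the left side of CourseID -> Instructor is not a superkey, the relation is not in 3NF.
No non-prime attribute depends on a proper subset of any candidate key, so 2NF holds.

2NF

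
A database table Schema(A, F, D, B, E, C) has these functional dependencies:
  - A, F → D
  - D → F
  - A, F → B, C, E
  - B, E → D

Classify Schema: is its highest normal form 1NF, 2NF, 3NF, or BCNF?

Candidate keys: {A, B, E}, {A, D}, {A, F}. Prime attributes: {A, B, D, E, F}.
D → F breaks BCNF: {D}⁺ = {D, F}, so {D} is not a superkey.
Its right-hand attributes {F} are all prime, as are those of every other non-superkey FD — the relation is in 3NF.

3NF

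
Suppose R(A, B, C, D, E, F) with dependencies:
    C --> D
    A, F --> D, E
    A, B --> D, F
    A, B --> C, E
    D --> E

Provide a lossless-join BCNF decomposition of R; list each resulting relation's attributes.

{A, B, C, F}; {C, D}; {D, E}

Candidate key of the original relation: {A, B}.
{A, B, C, D, E, F}: {C} determines {C, D, E} here but is not a superkey — split on C --> D, E, giving {C, D, E} and {A, B, C, F}.
{C, D, E}: {D} determines {D, E} here but is not a superkey — split on D --> E, giving {D, E} and {C, D}.
{D, E} has no BCNF violation.
{C, D} has no BCNF violation.
{A, B, C, F} has no BCNF violation.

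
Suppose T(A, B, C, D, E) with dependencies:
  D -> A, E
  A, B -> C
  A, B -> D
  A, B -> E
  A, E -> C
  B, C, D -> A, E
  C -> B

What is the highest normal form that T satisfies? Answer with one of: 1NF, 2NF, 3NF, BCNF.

3NF

Candidate keys: {A, B}, {A, C}, {A, E}, {D}. Prime attributes: {A, B, C, D, E}.
For C -> B we have {C}⁺ = {B, C}; {C} is not a superkey, so BCNF fails.
Since {B} ⊆ prime attributes and every other non-superkey FD also has a prime right side, the schema is in 3NF.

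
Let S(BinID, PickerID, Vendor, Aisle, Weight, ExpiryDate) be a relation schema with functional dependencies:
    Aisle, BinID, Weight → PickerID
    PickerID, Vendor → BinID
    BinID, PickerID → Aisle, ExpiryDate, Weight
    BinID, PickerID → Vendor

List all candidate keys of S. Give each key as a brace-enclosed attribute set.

{Aisle, BinID, Weight}, {BinID, PickerID}, {PickerID, Vendor}

{BinID, PickerID}⁺ = {Aisle, BinID, ExpiryDate, PickerID, Vendor, Weight} — all of the relation — so {BinID, PickerID} is a candidate key.
{PickerID, Vendor}⁺ = {Aisle, BinID, ExpiryDate, PickerID, Vendor, Weight} — all of the relation — so {PickerID, Vendor} is a candidate key.
{Aisle, BinID, Weight}⁺ = {Aisle, BinID, ExpiryDate, PickerID, Vendor, Weight} — all of the relation — so {Aisle, BinID, Weight} is a candidate key.
These are minimal and exhaustive — every other superkey contains one of them.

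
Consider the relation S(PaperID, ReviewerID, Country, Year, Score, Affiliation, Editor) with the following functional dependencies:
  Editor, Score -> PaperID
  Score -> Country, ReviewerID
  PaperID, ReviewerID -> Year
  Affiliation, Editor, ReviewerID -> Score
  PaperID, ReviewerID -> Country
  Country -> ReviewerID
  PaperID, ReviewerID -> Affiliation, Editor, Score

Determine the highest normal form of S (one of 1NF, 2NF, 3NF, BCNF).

Candidate keys: {Affiliation, Country, Editor}, {Affiliation, Editor, ReviewerID}, {Country, PaperID}, {Editor, Score}, {PaperID, ReviewerID}, {PaperID, Score}. Prime attributes: {Affiliation, Country, Editor, PaperID, ReviewerID, Score}.
Score -> Country, ReviewerID: {Score}⁺ = {Country, ReviewerID, Score}, which is not all of the attributes, so the left side is not a superkey — BCNF is violated.
But every attribute on its right side ({Country, ReviewerID}) is prime, and the same holds for every other non-superkey FD, so 3NF still holds.

3NF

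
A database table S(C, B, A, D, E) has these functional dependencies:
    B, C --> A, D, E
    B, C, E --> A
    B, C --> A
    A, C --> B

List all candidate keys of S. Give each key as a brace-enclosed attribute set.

{C} never appears on the right of any FD, so every key must include it.
Closure of {A, C} is {A, B, C, D, E}, the whole schema; {A, C} is a candidate key.
Closure of {B, C} is {A, B, C, D, E}, the whole schema; {B, C} is a candidate key.
No proper subset of any of these is a key, and no other minimal superkey exists.

{A, C}, {B, C}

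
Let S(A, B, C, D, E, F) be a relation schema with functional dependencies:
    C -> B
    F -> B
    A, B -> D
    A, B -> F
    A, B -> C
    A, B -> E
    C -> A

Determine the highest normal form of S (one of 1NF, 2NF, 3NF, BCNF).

3NF

Candidate keys: {A, B}, {A, F}, {C}. Prime attributes: {A, B, C, F}.
F -> B breaks BCNF: {F}⁺ = {B, F}, so {F} is not a superkey.
Since {B} ⊆ prime attributes and every other non-superkey FD also has a prime right side, the schema is in 3NF.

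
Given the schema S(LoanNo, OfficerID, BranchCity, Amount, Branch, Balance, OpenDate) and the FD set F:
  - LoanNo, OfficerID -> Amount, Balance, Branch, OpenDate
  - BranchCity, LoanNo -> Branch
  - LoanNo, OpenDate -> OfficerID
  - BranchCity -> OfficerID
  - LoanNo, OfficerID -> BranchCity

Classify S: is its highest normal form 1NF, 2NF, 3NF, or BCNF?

Candidate keys: {BranchCity, LoanNo}, {LoanNo, OfficerID}, {LoanNo, OpenDate}. Prime attributes: {BranchCity, LoanNo, OfficerID, OpenDate}.
For BranchCity -> OfficerID we have {BranchCity}⁺ = {BranchCity, OfficerID}; {BranchCity} is not a superkey, so BCNF fails.
Since {OfficerID} ⊆ prime attributes and every other non-superkey FD also has a prime right side, the schema is in 3NF.

3NF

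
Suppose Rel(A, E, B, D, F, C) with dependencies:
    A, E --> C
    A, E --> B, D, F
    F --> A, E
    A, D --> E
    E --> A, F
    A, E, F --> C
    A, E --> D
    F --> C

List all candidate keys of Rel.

{A, D}, {E}, {F}

{E}⁺ = {A, B, C, D, E, F}, which is every attribute, so {E} is a candidate key.
{F}⁺ = {A, B, C, D, E, F}, which is every attribute, so {F} is a candidate key.
{A, D}⁺ = {A, B, C, D, E, F}, which is every attribute, so {A, D} is a candidate key.
These are minimal and exhaustive — every other superkey contains one of them.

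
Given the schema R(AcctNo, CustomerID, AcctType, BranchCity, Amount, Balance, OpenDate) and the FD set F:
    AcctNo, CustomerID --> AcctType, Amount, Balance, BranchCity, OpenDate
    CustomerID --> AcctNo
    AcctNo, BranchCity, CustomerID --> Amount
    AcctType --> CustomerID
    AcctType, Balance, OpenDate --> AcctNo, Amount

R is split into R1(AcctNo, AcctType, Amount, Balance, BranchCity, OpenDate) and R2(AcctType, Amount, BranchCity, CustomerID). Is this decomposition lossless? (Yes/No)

Common attributes: {AcctType, Amount, BranchCity}; their closure is {AcctNo, AcctType, Amount, Balance, BranchCity, CustomerID, OpenDate}.
Since R1 ⊆ {AcctNo, AcctType, Amount, Balance, BranchCity, CustomerID, OpenDate}, the intersection is a superkey of R1; the decomposition is lossless.

Yes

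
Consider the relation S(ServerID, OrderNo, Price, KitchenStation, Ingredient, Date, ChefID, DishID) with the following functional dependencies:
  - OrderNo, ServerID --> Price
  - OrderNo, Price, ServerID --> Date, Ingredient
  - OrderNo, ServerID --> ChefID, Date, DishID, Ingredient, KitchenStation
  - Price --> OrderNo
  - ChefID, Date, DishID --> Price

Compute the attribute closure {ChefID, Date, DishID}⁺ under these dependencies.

Start with {ChefID, Date, DishID}.
ChefID, Date, DishID --> Price applies; add {Price} → now {ChefID, Date, DishID, Price}.
Price --> OrderNo applies; add {OrderNo} → now {ChefID, Date, DishID, OrderNo, Price}.
No further FD applies.

{ChefID, Date, DishID, OrderNo, Price}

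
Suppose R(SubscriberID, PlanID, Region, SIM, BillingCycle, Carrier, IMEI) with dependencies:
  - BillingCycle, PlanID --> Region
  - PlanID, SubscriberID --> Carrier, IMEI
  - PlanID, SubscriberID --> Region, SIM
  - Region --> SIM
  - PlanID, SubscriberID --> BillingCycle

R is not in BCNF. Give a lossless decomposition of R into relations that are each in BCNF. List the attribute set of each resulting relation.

Candidate key of the original relation: {PlanID, SubscriberID}.
In {BillingCycle, Carrier, IMEI, PlanID, Region, SIM, SubscriberID}, {BillingCycle, PlanID} is not a superkey ({BillingCycle, PlanID}⁺ restricted to this set is {BillingCycle, PlanID, Region, SIM}), so split on BillingCycle, PlanID --> Region, SIM into {BillingCycle, PlanID, Region, SIM} and {BillingCycle, Carrier, IMEI, PlanID, SubscriberID}.
In {BillingCycle, PlanID, Region, SIM}, {Region} is not a superkey ({Region}⁺ restricted to this set is {Region, SIM}), so split on Region --> SIM into {Region, SIM} and {BillingCycle, PlanID, Region}.
{Region, SIM} has no BCNF violation.
{BillingCycle, PlanID, Region} has no BCNF violation.
{BillingCycle, Carrier, IMEI, PlanID, SubscriberID} has no BCNF violation.

{BillingCycle, Carrier, IMEI, PlanID, SubscriberID}; {BillingCycle, PlanID, Region}; {Region, SIM}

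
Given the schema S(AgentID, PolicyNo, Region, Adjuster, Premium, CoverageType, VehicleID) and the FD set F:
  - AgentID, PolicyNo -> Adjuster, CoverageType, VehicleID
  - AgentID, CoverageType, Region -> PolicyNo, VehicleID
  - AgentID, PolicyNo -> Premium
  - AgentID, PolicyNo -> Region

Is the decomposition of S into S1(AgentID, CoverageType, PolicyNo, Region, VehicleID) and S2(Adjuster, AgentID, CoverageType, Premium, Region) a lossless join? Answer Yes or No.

Yes

The shared attributes are {AgentID, CoverageType, Region} and {AgentID, CoverageType, Region}⁺ = {Adjuster, AgentID, CoverageType, PolicyNo, Premium, Region, VehicleID}.
Since S1 ⊆ {Adjuster, AgentID, CoverageType, PolicyNo, Premium, Region, VehicleID}, the intersection is a superkey of S1; the decomposition is lossless.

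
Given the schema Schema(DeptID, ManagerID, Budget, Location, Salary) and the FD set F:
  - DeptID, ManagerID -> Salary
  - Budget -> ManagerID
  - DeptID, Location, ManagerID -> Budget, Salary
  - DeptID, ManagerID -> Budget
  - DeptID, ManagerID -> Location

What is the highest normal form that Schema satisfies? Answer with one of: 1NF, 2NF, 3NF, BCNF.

Candidate keys: {Budget, DeptID}, {DeptID, ManagerID}. Prime attributes: {Budget, DeptID, ManagerID}.
For Budget -> ManagerID we have {Budget}⁺ = {Budget, ManagerID}; {Budget} is not a superkey, so BCNF fails.
Since {ManagerID} ⊆ prime attributes and every other non-superkey FD also has a prime right side, the schema is in 3NF.

3NF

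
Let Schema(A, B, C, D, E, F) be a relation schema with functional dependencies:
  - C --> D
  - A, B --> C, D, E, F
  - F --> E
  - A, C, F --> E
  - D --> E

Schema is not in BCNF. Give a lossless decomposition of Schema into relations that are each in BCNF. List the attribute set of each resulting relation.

{A, B, C, F}; {C, D}; {D, E}

Candidate key of the original relation: {A, B}.
{A, B, C, D, E, F}: {C} determines {C, D, E} here but is not a superkey — split on C --> D, E, giving {C, D, E} and {A, B, C, F}.
{C, D, E}: {D} determines {D, E} here but is not a superkey — split on D --> E, giving {D, E} and {C, D}.
{D, E} is in BCNF.
{C, D} is in BCNF.
{A, B, C, F} is in BCNF.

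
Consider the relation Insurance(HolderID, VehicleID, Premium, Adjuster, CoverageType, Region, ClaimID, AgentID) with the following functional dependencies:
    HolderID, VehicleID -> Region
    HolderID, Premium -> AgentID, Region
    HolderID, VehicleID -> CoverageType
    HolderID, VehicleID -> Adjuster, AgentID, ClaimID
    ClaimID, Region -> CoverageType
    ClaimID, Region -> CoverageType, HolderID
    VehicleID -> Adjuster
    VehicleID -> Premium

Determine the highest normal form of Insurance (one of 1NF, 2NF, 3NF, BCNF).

Candidate keys: {ClaimID, Region, VehicleID}, {HolderID, VehicleID}. Prime attributes: {ClaimID, HolderID, Region, VehicleID}.
For HolderID, Premium -> AgentID, Region we have {HolderID, Premium}⁺ = {AgentID, HolderID, Premium, Region}; {HolderID, Premium} is not a superkey, so BCNF fails.
Because {AgentID} is non-prime and the left side of HolderID, Premium -> AgentID, Region is not a superkey, the relation is not in 3NF.
The proper key subset {VehicleID} of {HolderID, VehicleID} determines non-prime {Adjuster, Premium}, so the relation is not even in 2NF.

1NF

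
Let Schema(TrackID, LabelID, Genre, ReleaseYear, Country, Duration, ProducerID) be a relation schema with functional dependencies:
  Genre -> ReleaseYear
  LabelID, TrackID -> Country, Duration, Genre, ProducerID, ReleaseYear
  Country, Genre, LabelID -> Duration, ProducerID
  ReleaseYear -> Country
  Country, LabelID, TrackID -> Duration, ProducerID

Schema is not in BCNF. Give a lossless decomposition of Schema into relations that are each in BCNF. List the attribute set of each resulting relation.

Candidate key of the original relation: {LabelID, TrackID}.
{Country, Duration, Genre, LabelID, ProducerID, ReleaseYear, TrackID}: {Genre} determines {Country, Genre, ReleaseYear} here but is not a superkey — split on Genre -> Country, ReleaseYear, giving {Country, Genre, ReleaseYear} and {Duration, Genre, LabelID, ProducerID, TrackID}.
{Country, Genre, ReleaseYear}: {ReleaseYear} determines {Country, ReleaseYear} here but is not a superkey — split on ReleaseYear -> Country, giving {Country, ReleaseYear} and {Genre, ReleaseYear}.
{Country, ReleaseYear} has no BCNF violation.
{Genre, ReleaseYear} has no BCNF violation.
{Duration, Genre, LabelID, ProducerID, TrackID}: {Genre, LabelID} determines {Duration, Genre, LabelID, ProducerID} here but is not a superkey — split on Genre, LabelID -> Duration, ProducerID, giving {Duration, Genre, LabelID, ProducerID} and {Genre, LabelID, TrackID}.
{Duration, Genre, LabelID, ProducerID} has no BCNF violation.
{Genre, LabelID, TrackID} has no BCNF violation.

{Country, ReleaseYear}; {Duration, Genre, LabelID, ProducerID}; {Genre, LabelID, TrackID}; {Genre, ReleaseYear}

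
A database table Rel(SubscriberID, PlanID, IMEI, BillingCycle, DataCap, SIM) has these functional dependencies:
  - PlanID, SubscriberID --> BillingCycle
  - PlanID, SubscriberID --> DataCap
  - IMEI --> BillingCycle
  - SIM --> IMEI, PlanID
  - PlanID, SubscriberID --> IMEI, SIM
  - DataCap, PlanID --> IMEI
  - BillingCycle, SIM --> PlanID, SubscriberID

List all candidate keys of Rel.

{SIM} is a candidate key since {SIM}⁺ = {BillingCycle, DataCap, IMEI, PlanID, SIM, SubscriberID} covers every attribute.
{PlanID, SubscriberID} is a candidate key since {PlanID, SubscriberID}⁺ = {BillingCycle, DataCap, IMEI, PlanID, SIM, SubscriberID} covers every attribute.
These are minimal and exhaustive — every other superkey contains one of them.

{PlanID, SubscriberID}, {SIM}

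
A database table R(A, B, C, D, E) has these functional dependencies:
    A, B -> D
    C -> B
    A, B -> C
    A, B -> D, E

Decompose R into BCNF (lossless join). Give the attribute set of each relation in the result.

{A, C, D, E}; {B, C}

Candidate keys of the original relation: {A, B}, {A, C}.
Within {A, B, C, D, E}: {C}⁺ ∩ {A, B, C, D, E} = {B, C}, not the whole set, so C -> B violates BCNF; decompose into {B, C} and {A, C, D, E}.
{B, C} is in BCNF.
{A, C, D, E} is in BCNF.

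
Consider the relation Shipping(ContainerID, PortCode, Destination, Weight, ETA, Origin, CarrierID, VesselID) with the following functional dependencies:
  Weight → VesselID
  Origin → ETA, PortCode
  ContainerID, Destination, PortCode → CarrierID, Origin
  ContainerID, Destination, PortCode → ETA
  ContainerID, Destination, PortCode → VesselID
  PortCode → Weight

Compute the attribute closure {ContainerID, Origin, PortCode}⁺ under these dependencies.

{ContainerID, ETA, Origin, PortCode, VesselID, Weight}

Start with {ContainerID, Origin, PortCode}.
Origin → ETA, PortCode applies; add {ETA} → now {ContainerID, ETA, Origin, PortCode}.
PortCode → Weight applies; add {Weight} → now {ContainerID, ETA, Origin, PortCode, Weight}.
Weight → VesselID applies; add {VesselID} → now {ContainerID, ETA, Origin, PortCode, VesselID, Weight}.
No further FD applies.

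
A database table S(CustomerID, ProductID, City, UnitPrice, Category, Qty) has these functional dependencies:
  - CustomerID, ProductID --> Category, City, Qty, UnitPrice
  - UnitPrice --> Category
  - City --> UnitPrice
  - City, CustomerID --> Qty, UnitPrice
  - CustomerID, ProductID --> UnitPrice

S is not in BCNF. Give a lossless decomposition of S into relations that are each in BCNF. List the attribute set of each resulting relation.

{Category, UnitPrice}; {City, CustomerID, ProductID}; {City, CustomerID, Qty}; {City, UnitPrice}

Candidate key of the original relation: {CustomerID, ProductID}.
Within {Category, City, CustomerID, ProductID, Qty, UnitPrice}: {UnitPrice}⁺ ∩ {Category, City, CustomerID, ProductID, Qty, UnitPrice} = {Category, UnitPrice}, not the whole set, so UnitPrice --> Category violates BCNF; decompose into {Category, UnitPrice} and {City, CustomerID, ProductID, Qty, UnitPrice}.
{Category, UnitPrice}: every determinant is a superkey — BCNF.
Within {City, CustomerID, ProductID, Qty, UnitPrice}: {City}⁺ ∩ {City, CustomerID, ProductID, Qty, UnitPrice} = {City, UnitPrice}, not the whole set, so City --> UnitPrice violates BCNF; decompose into {City, UnitPrice} and {City, CustomerID, ProductID, Qty}.
{City, UnitPrice}: every determinant is a superkey — BCNF.
Within {City, CustomerID, ProductID, Qty}: {City, CustomerID}⁺ ∩ {City, CustomerID, ProductID, Qty} = {City, CustomerID, Qty}, not the whole set, so City, CustomerID --> Qty violates BCNF; decompose into {City, CustomerID, Qty} and {City, CustomerID, ProductID}.
{City, CustomerID, Qty}: every determinant is a superkey — BCNF.
{City, CustomerID, ProductID}: every determinant is a superkey — BCNF.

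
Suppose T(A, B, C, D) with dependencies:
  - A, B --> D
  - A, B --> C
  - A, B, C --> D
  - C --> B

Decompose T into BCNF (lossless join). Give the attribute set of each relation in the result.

Candidate keys of the original relation: {A, B}, {A, C}.
Within {A, B, C, D}: {C}⁺ ∩ {A, B, C, D} = {B, C}, not the whole set, so C --> B violates BCNF; decompose into {B, C} and {A, C, D}.
{B, C}: every determinant is a superkey — BCNF.
{A, C, D}: every determinant is a superkey — BCNF.

{A, C, D}; {B, C}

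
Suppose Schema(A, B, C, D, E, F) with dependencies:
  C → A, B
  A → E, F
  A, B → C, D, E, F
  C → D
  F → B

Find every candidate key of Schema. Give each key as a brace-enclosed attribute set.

{A} is a candidate key since {A}⁺ = {A, B, C, D, E, F} covers every attribute.
{C} is a candidate key since {C}⁺ = {A, B, C, D, E, F} covers every attribute.
These are minimal and exhaustive — every other superkey contains one of them.

{A}, {C}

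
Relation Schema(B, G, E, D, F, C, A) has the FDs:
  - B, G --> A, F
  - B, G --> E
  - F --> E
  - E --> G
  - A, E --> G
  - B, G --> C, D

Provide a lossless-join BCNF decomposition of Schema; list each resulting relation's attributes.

{A, B, C, D, F}; {E, F}; {E, G}

Candidate keys of the original relation: {B, E}, {B, F}, {B, G}.
In {A, B, C, D, E, F, G}, {F} is not a superkey ({F}⁺ restricted to this set is {E, F, G}), so split on F --> E, G into {E, F, G} and {A, B, C, D, F}.
In {E, F, G}, {E} is not a superkey ({E}⁺ restricted to this set is {E, G}), so split on E --> G into {E, G} and {E, F}.
{E, G} is in BCNF.
{E, F} is in BCNF.
{A, B, C, D, F} is in BCNF.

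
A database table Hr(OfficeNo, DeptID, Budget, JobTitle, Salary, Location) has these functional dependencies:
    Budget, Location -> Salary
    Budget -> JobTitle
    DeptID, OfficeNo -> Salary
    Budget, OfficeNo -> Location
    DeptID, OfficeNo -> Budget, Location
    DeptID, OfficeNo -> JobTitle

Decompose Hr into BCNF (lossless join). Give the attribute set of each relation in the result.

Candidate key of the original relation: {DeptID, OfficeNo}.
Within {Budget, DeptID, JobTitle, Location, OfficeNo, Salary}: {Budget, Location}⁺ ∩ {Budget, DeptID, JobTitle, Location, OfficeNo, Salary} = {Budget, JobTitle, Location, Salary}, not the whole set, so Budget, Location -> JobTitle, Salary violates BCNF; decompose into {Budget, JobTitle, Location, Salary} and {Budget, DeptID, Location, OfficeNo}.
Within {Budget, JobTitle, Location, Salary}: {Budget}⁺ ∩ {Budget, JobTitle, Location, Salary} = {Budget, JobTitle}, not the whole set, so Budget -> JobTitle violates BCNF; decompose into {Budget, JobTitle} and {Budget, Location, Salary}.
{Budget, JobTitle}: every determinant is a superkey — BCNF.
{Budget, Location, Salary}: every determinant is a superkey — BCNF.
Within {Budget, DeptID, Location, OfficeNo}: {Budget, OfficeNo}⁺ ∩ {Budget, DeptID, Location, OfficeNo} = {Budget, Location, OfficeNo}, not the whole set, so Budget, OfficeNo -> Location violates BCNF; decompose into {Budget, Location, OfficeNo} and {Budget, DeptID, OfficeNo}.
{Budget, Location, OfficeNo}: every determinant is a superkey — BCNF.
{Budget, DeptID, OfficeNo}: every determinant is a superkey — BCNF.

{Budget, DeptID, OfficeNo}; {Budget, JobTitle}; {Budget, Location, OfficeNo}; {Budget, Location, Salary}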